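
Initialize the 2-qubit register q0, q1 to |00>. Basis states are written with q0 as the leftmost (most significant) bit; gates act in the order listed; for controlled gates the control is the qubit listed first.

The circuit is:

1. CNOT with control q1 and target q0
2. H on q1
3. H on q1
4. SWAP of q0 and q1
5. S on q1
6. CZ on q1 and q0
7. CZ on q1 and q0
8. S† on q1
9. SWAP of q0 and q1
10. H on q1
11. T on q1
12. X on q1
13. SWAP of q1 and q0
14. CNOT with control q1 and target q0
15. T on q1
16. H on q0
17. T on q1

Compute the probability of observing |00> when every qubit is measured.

The probability of measuring |00> is sqrt(2)/4 + 1/2.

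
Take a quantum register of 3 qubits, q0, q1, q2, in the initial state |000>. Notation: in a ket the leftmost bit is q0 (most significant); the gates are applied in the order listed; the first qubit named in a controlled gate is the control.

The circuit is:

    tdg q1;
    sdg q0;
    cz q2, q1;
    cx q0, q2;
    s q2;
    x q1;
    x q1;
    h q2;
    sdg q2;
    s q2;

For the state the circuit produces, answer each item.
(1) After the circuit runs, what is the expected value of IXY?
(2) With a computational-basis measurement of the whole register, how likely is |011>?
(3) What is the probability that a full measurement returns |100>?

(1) The observable IXY averages to 0.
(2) Outcome |011> occurs with probability 0.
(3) A full measurement returns |100> with probability 0.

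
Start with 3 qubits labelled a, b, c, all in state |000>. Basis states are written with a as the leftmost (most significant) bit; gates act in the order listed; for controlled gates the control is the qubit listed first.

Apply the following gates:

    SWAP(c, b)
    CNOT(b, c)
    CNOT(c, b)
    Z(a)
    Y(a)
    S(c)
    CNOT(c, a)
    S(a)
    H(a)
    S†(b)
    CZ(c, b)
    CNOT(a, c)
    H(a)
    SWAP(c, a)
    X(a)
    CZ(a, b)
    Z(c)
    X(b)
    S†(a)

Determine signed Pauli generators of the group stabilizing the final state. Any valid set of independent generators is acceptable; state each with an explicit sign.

The stabilizer group can be generated by +YIZ, +ZIX, -IZI, among other valid generating sets.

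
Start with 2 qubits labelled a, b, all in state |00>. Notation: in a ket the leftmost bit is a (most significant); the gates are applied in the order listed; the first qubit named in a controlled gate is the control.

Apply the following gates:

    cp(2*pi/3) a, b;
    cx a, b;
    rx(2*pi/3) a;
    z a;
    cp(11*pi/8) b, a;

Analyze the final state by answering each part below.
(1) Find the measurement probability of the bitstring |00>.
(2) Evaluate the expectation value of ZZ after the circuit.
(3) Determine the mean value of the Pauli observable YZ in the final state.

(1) A full measurement returns |00> with probability 1/4.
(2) The expectation value of ZZ is -1/2.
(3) In the final state, YZ has expectation sqrt(3)/2.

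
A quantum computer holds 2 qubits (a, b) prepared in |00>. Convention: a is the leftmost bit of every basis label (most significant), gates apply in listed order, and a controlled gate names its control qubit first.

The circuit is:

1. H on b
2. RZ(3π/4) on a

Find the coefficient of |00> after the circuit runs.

The amplitude on |00> is -sqrt(2)*exp(5*I*pi/8)/2.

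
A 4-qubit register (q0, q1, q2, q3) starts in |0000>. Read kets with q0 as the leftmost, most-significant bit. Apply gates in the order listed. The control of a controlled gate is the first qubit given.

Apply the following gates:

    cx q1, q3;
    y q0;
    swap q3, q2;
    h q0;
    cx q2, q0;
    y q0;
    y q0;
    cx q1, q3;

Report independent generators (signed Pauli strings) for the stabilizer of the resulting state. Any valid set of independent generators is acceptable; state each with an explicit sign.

One valid set of independent stabilizer generators is -XIII, +IZII, +IIZI, +IIIZ (any independent generating set of the same group is equally correct).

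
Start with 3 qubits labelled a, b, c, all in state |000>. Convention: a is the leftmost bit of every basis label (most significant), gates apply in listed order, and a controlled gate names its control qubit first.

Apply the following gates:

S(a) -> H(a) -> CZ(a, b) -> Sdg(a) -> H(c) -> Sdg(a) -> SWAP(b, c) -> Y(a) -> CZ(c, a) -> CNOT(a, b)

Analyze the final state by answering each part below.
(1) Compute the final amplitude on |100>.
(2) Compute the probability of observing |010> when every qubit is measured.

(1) |100> carries amplitude I/2 in the final state.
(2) A full measurement returns |010> with probability 1/4.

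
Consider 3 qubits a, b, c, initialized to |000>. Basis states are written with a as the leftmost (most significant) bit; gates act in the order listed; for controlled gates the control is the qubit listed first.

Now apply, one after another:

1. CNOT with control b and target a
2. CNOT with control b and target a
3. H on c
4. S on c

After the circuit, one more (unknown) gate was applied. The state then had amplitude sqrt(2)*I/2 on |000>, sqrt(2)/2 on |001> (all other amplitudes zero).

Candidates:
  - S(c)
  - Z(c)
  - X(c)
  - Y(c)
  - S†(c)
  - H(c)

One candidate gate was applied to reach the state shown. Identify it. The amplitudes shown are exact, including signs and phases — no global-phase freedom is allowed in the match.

It was X(c) that produced the state shown. Key observation: steps 1-2 multiply out to the identity, so the circuit reduces to the remaining gates.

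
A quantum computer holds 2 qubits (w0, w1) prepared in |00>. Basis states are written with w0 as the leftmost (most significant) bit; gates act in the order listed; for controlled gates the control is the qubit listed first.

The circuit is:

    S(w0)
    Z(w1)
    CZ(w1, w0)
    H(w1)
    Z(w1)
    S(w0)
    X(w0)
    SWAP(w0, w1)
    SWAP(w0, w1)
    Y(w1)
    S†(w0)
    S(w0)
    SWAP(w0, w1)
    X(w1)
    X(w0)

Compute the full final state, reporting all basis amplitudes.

The final amplitudes are sqrt(2)*I/2 on |00>, 0 on |01>, sqrt(2)*I/2 on |10>, 0 on |11>.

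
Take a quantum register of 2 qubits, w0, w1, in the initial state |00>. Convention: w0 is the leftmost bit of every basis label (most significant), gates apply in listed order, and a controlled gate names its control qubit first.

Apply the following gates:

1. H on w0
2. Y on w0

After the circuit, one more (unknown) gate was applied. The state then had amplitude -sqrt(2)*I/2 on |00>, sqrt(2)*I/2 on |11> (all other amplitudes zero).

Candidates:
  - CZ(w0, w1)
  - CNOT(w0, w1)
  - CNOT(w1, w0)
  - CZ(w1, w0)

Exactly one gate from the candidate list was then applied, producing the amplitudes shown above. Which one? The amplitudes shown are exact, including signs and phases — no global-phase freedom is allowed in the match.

The applied gate was CNOT(w0, w1).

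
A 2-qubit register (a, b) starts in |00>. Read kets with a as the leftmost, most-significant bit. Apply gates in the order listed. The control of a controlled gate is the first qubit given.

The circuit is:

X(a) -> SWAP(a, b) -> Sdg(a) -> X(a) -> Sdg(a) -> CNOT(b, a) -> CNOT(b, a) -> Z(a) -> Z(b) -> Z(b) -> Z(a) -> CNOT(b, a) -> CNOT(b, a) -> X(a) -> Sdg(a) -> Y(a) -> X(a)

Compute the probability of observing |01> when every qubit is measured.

Outcome |01> occurs with probability 1. Key observation: steps 6-13 multiply out to the identity, so the circuit reduces to the remaining gates.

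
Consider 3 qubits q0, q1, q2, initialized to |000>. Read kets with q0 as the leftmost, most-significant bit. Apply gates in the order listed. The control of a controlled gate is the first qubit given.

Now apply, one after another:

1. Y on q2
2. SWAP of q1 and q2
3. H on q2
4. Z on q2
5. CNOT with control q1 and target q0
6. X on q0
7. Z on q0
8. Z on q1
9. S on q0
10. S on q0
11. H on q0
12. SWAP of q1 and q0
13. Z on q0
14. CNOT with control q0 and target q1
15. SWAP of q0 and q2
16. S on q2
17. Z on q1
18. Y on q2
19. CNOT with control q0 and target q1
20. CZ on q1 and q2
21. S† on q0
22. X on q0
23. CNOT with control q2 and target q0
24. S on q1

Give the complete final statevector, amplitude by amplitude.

The resulting statevector has amplitude 1/2 on |000>, 0 on |001>, -I/2 on |010>, 0 on |011>, I/2 on |100>, 0 on |101>, 1/2 on |110>, 0 on |111>.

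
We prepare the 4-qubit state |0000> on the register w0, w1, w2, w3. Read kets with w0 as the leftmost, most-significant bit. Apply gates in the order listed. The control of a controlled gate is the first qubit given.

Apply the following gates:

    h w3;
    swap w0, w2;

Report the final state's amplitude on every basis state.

The resulting statevector has amplitude sqrt(2)/2 on |0000>, sqrt(2)/2 on |0001>, and 0 on every other basis state.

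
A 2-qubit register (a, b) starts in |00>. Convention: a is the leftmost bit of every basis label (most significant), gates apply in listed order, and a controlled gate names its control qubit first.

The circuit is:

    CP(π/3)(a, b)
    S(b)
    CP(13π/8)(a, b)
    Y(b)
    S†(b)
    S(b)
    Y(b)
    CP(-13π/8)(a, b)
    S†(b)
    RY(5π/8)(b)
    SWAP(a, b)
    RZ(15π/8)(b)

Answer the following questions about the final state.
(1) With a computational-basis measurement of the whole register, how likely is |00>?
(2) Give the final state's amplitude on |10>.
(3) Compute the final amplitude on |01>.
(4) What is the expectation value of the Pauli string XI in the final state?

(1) The probability of measuring |00> is cos(5*pi/16)**2. Key observation: the block from step 2 through step 9 cancels to the identity and can be dropped.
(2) The amplitude on |10> is -exp(I*pi/16)*sin(5*pi/16).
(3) The final state's coefficient on |01> equals 0.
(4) The expectation value of XI is sqrt(sqrt(2) + 2)/2.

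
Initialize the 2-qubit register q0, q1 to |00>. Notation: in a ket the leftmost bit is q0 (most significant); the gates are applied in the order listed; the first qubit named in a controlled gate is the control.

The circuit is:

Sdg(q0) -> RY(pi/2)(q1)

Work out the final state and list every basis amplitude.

The final amplitudes are sqrt(2)/2 on |00>, sqrt(2)/2 on |01>, 0 on |10>, 0 on |11>.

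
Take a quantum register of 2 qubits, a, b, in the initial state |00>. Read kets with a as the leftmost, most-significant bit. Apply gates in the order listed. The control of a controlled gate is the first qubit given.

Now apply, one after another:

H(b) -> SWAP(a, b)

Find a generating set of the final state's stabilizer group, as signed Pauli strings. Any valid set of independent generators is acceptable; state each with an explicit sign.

The stabilizer group can be generated by +XI, +IZ, among other valid generating sets.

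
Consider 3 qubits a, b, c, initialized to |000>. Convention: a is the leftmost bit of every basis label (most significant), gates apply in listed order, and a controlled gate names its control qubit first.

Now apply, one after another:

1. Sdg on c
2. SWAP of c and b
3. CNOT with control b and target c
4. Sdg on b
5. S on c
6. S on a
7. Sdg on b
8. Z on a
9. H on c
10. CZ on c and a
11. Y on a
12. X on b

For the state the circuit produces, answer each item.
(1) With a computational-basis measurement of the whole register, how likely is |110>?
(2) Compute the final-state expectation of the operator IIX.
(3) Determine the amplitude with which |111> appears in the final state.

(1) The probability of measuring |110> is 1/2.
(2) The observable IIX averages to 1.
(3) The amplitude on |111> is sqrt(2)*I/2.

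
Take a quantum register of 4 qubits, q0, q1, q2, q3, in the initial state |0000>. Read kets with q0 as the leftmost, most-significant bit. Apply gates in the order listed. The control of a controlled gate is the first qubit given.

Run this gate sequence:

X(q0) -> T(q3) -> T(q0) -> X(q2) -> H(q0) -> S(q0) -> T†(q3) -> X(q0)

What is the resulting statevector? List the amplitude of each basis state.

The resulting statevector has amplitude -sqrt(2)*exp(3*I*pi/4)/2 on |0010>, sqrt(2)*exp(I*pi/4)/2 on |1010>, and 0 on every other basis state.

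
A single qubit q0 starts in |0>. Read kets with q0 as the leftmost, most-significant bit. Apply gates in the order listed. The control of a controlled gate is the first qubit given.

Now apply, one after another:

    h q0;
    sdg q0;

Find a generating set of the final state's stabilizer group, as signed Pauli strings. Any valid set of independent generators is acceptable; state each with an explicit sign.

One valid set of independent stabilizer generators is -Y (any independent generating set of the same group is equally correct).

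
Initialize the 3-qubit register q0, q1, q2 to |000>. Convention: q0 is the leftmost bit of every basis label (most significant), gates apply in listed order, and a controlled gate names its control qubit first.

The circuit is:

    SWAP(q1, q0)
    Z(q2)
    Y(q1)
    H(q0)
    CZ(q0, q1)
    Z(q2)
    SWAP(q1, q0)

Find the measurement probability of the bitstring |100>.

A full measurement returns |100> with probability 1/2.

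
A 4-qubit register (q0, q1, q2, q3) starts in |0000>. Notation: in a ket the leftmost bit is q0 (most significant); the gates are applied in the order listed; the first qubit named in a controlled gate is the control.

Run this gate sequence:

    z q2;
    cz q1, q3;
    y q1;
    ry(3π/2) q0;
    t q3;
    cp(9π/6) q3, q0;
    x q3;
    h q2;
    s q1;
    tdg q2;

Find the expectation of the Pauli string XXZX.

The expectation value of XXZX is 0.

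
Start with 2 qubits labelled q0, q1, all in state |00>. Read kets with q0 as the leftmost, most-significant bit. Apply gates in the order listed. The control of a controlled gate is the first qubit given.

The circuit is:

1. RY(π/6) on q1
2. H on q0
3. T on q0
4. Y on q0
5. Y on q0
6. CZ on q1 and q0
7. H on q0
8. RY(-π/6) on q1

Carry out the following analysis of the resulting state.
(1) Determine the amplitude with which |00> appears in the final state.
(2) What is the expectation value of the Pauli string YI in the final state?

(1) The final state's coefficient on |00> equals 1/2 + sqrt(3)*exp(I*pi/4)/4.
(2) The observable YI averages to -sqrt(6)/4.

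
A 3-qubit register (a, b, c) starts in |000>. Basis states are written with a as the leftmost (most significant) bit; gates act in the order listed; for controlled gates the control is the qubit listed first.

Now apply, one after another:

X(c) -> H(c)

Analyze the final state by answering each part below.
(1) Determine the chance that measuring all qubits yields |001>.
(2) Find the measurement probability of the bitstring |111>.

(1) A full measurement returns |001> with probability 1/2.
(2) Outcome |111> occurs with probability 0.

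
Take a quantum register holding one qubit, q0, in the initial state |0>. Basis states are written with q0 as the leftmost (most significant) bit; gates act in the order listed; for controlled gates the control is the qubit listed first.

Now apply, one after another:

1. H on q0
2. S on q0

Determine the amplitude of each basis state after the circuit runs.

The final amplitudes are sqrt(2)/2 on |0>, sqrt(2)*I/2 on |1>.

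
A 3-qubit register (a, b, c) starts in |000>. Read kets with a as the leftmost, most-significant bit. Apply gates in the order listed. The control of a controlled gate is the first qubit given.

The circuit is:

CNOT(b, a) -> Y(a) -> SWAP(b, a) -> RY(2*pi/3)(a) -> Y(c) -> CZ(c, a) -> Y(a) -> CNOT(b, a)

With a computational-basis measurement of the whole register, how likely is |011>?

The probability of measuring |011> is 1/4.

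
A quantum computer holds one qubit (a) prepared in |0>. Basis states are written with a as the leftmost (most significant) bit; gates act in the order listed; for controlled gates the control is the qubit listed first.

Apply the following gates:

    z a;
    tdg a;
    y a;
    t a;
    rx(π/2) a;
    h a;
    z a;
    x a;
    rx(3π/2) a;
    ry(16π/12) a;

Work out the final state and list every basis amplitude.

The resulting statevector has amplitude -1/2 on |0>, sqrt(3)/2 on |1>.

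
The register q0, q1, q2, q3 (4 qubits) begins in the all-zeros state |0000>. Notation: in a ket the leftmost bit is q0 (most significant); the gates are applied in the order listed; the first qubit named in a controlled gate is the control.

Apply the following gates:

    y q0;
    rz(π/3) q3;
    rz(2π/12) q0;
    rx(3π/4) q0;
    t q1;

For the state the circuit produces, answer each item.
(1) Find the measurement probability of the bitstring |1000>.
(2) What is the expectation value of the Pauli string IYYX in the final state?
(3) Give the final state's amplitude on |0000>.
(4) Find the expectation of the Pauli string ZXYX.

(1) Outcome |1000> occurs with probability 1/2 - sqrt(2)/4.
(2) The observable IYYX averages to 0.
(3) The final state's coefficient on |0000> equals -sqrt(sqrt(2) + 2)*exp(11*I*pi/12)/2.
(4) The observable ZXYX averages to 0.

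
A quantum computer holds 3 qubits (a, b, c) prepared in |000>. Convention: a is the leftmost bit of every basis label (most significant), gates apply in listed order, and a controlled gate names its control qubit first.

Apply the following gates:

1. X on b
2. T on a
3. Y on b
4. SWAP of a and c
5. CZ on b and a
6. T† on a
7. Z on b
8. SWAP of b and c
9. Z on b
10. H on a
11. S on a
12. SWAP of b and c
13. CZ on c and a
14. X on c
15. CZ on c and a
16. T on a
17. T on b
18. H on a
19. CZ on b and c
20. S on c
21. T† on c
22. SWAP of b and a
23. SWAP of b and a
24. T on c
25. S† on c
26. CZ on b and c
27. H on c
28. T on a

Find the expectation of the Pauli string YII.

In the final state, YII has expectation 1/2. Key observation: steps 19-26 multiply out to the identity, so the circuit reduces to the remaining gates.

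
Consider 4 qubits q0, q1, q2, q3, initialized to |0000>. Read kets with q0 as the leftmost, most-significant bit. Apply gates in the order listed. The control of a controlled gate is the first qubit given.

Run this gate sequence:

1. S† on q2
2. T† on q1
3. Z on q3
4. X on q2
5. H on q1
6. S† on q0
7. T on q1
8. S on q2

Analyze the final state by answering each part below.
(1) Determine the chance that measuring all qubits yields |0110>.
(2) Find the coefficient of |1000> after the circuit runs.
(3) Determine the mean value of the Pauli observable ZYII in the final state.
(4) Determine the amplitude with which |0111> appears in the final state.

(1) A full measurement returns |0110> with probability 1/2.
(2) |1000> carries amplitude 0 in the final state.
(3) In the final state, ZYII has expectation sqrt(2)/2.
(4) |0111> carries amplitude 0 in the final state.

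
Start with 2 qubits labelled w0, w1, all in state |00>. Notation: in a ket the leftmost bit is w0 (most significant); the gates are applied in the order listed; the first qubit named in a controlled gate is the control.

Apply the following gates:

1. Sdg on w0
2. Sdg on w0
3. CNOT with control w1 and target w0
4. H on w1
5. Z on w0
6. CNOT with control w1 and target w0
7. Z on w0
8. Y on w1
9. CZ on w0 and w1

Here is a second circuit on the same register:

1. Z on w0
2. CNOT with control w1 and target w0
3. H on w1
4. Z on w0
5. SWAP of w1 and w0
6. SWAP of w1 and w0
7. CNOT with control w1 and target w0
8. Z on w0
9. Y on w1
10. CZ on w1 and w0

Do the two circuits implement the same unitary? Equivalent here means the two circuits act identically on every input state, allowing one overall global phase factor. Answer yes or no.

Yes — the two circuits implement the same unitary up to a global phase.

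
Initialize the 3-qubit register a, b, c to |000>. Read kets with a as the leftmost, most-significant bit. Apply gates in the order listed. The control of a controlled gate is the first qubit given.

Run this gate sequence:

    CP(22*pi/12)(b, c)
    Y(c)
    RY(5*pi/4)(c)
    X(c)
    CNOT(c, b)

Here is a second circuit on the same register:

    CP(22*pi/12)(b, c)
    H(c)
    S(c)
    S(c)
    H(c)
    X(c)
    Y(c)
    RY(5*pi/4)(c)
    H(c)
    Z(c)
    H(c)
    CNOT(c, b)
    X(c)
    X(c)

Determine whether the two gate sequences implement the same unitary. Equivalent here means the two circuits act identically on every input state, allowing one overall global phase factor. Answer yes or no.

Yes, they are equivalent — the unitaries differ by at most a global phase.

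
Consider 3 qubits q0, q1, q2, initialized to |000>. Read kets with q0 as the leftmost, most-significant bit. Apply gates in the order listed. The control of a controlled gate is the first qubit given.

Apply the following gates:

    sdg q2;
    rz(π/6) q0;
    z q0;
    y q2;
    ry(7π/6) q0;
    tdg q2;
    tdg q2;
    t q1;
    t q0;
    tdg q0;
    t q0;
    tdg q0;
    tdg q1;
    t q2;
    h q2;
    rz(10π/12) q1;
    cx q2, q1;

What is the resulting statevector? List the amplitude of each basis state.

The resulting statevector has amplitude (-1 + sqrt(3))*exp(3*I*pi/4)/4 on |000>, 0 on |001>, 0 on |010>, (1 - sqrt(3))*exp(3*I*pi/4)/4 on |011>, (-sqrt(3) - 1)*exp(3*I*pi/4)/4 on |100>, 0 on |101>, 0 on |110>, (1 + sqrt(3))*exp(3*I*pi/4)/4 on |111>.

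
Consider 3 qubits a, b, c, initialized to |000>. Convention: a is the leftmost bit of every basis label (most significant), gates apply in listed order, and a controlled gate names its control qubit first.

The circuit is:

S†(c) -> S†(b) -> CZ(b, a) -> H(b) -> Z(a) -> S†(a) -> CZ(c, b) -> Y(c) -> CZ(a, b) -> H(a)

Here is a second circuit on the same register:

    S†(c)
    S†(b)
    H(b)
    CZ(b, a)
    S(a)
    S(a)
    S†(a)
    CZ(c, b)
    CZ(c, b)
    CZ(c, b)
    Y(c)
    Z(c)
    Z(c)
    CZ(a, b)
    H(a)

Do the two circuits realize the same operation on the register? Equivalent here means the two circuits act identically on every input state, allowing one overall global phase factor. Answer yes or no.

No: there is an input state on which the two circuits produce genuinely different outputs (not merely differing by a phase).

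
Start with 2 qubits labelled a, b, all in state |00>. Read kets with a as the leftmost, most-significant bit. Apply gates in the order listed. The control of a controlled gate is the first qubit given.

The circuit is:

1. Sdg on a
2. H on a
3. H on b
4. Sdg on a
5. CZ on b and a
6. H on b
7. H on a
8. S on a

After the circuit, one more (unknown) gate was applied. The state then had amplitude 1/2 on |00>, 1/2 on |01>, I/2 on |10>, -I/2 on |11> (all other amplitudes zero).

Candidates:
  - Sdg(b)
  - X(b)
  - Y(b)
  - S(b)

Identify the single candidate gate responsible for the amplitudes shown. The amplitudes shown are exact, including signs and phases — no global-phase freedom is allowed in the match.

The applied gate was S(b).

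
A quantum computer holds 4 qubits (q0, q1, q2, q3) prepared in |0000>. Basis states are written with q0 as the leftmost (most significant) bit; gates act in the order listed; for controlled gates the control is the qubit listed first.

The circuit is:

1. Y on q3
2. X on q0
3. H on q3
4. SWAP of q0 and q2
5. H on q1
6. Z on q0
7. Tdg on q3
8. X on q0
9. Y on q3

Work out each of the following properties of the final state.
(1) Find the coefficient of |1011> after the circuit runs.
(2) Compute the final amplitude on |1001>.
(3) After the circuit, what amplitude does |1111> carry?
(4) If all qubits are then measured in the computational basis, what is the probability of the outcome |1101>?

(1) |1011> carries amplitude -1/2 in the final state.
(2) The amplitude on |1001> is 0.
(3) The amplitude on |1111> is -1/2.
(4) A full measurement returns |1101> with probability 0.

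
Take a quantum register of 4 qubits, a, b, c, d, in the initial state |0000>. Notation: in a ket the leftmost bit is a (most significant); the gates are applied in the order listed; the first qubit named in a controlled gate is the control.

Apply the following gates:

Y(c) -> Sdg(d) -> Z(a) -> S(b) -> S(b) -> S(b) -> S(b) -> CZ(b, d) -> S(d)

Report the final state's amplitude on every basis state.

After the circuit, the state carries amplitude I on |0010>, and 0 on every other basis state.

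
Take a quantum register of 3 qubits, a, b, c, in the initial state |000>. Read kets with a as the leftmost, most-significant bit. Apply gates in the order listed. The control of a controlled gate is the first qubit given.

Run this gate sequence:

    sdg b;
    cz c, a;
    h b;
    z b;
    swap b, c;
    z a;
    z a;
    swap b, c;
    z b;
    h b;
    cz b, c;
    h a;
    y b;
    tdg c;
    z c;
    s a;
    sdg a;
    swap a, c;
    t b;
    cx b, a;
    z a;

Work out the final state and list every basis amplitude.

After the circuit, the state carries amplitude -sqrt(2)*exp(3*I*pi/4)/2 on |110>, -sqrt(2)*exp(3*I*pi/4)/2 on |111>, and 0 on every other basis state.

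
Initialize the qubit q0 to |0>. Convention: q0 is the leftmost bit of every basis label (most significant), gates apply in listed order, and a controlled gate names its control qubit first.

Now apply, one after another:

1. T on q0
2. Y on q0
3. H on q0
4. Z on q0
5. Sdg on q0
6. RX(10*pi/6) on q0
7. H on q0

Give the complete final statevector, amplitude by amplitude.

The final amplitudes are (1 - I)*(1 - sqrt(3)*I)/4 on |0>, (1 - I)*(sqrt(3) - I)/4 on |1>.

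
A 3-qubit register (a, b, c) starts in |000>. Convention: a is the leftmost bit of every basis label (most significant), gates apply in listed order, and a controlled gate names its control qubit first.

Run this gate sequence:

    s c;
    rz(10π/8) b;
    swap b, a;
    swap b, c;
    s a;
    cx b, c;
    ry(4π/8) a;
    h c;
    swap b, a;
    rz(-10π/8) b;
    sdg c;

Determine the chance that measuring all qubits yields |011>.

A full measurement returns |011> with probability 1/4.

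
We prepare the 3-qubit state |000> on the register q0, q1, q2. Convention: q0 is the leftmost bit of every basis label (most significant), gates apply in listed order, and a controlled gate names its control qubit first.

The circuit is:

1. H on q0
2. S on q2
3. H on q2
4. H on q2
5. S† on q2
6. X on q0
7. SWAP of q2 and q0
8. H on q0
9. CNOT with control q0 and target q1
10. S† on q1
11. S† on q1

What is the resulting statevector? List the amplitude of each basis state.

The resulting statevector has amplitude 1/2 on |000>, 1/2 on |001>, 0 on |010>, 0 on |011>, 0 on |100>, 0 on |101>, -1/2 on |110>, -1/2 on |111>. Key observation: the block from step 2 through step 5 cancels to the identity and can be dropped.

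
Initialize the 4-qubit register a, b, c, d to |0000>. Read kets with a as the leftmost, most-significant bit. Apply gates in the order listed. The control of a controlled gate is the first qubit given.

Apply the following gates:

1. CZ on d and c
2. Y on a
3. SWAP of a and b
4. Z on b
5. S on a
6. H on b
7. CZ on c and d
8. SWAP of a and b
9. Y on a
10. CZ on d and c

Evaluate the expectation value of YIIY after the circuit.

The observable YIIY averages to 0.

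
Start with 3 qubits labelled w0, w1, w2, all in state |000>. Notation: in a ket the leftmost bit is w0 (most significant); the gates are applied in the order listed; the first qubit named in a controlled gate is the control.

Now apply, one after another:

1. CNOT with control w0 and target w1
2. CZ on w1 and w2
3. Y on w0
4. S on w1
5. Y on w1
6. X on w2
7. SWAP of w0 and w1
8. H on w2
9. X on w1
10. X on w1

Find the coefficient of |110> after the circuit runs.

|110> carries amplitude -sqrt(2)/2 in the final state.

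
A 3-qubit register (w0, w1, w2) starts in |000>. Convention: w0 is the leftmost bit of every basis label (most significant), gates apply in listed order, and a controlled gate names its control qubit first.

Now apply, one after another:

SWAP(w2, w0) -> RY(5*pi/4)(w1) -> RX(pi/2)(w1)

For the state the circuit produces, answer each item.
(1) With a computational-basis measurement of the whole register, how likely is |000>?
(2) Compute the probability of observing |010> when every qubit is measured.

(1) Outcome |000> occurs with probability 1/2.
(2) Outcome |010> occurs with probability 1/2.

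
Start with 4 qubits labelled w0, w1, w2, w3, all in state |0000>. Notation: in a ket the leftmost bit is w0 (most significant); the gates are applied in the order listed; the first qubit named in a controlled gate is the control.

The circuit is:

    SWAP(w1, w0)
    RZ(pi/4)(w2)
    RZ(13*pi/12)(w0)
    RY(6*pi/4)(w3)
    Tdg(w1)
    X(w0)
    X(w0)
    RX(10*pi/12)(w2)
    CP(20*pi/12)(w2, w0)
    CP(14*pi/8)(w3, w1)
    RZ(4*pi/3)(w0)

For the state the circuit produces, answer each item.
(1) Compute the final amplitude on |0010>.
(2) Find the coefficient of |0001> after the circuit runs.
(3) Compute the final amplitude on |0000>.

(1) The amplitude on |0010> is (-sqrt(3) - 1)*exp(I*pi/6)/4. Key observation: gates 6-7 undo each other exactly, leaving only the rest of the circuit to track.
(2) |0001> carries amplitude (-1 + sqrt(3))*exp(2*I*pi/3)/4 in the final state.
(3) The amplitude on |0000> is -sqrt(3)*exp(2*I*pi/3)/4 + exp(2*I*pi/3)/4.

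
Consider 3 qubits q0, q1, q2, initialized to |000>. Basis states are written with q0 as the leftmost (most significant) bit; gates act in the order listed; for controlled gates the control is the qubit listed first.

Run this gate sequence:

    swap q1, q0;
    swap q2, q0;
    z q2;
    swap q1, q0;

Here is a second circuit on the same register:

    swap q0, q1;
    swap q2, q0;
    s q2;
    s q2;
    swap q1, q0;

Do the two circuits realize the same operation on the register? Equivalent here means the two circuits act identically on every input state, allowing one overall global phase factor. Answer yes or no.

Yes — the two circuits implement the same unitary up to a global phase.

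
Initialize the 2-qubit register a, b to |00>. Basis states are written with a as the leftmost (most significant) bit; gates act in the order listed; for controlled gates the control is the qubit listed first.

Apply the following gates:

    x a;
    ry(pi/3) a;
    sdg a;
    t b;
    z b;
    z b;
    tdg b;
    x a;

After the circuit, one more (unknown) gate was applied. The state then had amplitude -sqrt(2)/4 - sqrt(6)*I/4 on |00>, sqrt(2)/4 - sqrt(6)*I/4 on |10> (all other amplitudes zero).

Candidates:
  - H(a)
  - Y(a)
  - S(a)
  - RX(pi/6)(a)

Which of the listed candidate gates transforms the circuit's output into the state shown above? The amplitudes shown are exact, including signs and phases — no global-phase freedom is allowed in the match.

The applied gate was H(a). Key observation: steps 4-7 multiply out to the identity, so the circuit reduces to the remaining gates.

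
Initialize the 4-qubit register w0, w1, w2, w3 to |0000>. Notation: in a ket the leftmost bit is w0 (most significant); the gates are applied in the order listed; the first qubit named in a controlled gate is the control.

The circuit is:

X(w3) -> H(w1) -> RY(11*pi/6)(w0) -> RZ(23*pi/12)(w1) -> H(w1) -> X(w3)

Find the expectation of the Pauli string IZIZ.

In the final state, IZIZ has expectation sqrt(2)/4 + sqrt(6)/4.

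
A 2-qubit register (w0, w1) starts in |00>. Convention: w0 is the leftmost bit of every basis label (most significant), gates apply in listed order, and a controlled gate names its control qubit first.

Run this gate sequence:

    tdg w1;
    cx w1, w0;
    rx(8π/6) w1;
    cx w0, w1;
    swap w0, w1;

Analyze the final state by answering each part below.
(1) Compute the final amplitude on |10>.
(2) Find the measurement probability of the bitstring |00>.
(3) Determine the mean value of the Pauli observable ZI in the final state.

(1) The final state's coefficient on |10> equals -sqrt(3)*I/2.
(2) A full measurement returns |00> with probability 1/4.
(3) The expectation value of ZI is -1/2.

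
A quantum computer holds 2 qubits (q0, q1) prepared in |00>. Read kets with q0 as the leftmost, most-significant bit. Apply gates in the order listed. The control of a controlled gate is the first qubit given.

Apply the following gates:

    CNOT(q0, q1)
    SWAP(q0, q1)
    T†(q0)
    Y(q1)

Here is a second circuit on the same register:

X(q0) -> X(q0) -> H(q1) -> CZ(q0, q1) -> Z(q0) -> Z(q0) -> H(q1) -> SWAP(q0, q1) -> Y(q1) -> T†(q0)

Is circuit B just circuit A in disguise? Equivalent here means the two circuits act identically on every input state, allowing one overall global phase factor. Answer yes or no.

Yes, they are equivalent — the unitaries differ by at most a global phase.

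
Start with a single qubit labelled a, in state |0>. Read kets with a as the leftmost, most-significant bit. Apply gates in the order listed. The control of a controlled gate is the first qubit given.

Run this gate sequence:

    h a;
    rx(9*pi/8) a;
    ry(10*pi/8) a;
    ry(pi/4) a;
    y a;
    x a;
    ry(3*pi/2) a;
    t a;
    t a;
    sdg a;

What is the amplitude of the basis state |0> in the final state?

The amplitude on |0> is -sqrt(2)*exp(15*I*pi/16)/2.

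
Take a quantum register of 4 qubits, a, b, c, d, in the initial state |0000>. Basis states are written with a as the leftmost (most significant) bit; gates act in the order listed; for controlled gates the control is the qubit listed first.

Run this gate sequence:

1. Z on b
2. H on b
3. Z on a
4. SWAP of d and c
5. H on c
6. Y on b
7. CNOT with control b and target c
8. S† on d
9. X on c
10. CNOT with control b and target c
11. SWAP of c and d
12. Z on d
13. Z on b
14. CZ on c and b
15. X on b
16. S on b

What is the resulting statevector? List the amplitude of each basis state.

The resulting statevector has amplitude -I/2 on |0000>, I/2 on |0001>, 1/2 on |0100>, -1/2 on |0101>, and 0 on every other basis state.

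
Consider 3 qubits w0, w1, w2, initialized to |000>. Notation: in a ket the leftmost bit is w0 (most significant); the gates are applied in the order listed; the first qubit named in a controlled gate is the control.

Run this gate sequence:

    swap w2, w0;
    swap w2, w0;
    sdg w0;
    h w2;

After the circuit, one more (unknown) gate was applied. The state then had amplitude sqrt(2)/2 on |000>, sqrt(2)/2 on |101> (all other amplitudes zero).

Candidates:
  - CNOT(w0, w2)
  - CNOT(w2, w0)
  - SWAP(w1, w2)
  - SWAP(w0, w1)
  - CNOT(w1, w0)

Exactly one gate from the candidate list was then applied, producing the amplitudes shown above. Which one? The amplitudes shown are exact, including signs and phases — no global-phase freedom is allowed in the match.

The unique candidate consistent with the amplitudes is CNOT(w2, w0). Key observation: the block from step 1 through step 2 cancels to the identity and can be dropped.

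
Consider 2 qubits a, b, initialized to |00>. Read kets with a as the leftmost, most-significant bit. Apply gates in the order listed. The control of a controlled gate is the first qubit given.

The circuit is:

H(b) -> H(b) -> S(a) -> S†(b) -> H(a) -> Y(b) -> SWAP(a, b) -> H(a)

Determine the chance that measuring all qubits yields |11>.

Outcome |11> occurs with probability 1/4. Key observation: steps 1-2 multiply out to the identity, so the circuit reduces to the remaining gates.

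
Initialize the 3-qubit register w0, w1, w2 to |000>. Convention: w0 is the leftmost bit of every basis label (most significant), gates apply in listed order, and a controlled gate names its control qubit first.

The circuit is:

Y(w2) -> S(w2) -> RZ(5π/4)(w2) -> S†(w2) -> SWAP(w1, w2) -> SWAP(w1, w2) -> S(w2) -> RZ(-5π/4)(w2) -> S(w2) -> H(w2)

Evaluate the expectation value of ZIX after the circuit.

In the final state, ZIX has expectation -1. Key observation: the block from step 3 through step 8 cancels to the identity and can be dropped.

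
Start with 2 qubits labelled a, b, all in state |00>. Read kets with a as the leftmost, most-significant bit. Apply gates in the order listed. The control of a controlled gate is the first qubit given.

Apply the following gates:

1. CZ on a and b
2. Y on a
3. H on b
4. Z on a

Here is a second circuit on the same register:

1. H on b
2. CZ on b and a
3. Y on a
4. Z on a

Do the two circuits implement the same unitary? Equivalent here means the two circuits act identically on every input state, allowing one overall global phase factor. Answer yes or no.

No — the two circuits implement different unitaries, even allowing a global phase.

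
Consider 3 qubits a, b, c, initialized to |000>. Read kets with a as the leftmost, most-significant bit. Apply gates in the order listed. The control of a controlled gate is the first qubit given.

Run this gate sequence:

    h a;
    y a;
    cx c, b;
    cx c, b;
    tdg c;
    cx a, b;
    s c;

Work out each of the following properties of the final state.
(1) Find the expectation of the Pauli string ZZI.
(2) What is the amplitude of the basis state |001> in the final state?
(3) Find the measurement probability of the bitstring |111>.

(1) The expectation value of ZZI is 1. Key observation: steps 3-4 multiply out to the identity, so the circuit reduces to the remaining gates.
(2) The final state's coefficient on |001> equals 0.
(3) The probability of measuring |111> is 0.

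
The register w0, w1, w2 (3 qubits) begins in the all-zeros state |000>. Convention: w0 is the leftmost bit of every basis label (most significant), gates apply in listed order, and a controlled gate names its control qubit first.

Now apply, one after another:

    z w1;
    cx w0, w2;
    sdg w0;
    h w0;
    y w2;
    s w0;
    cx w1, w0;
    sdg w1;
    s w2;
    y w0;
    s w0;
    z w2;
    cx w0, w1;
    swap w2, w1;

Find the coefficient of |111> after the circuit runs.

The final state's coefficient on |111> equals -sqrt(2)/2.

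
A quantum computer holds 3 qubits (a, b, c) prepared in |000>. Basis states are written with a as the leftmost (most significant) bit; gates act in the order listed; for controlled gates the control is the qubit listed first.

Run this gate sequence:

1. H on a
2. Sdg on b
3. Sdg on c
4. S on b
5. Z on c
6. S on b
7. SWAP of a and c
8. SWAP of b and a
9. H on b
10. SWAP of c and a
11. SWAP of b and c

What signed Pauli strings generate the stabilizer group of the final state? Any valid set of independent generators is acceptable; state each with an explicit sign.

The final state is stabilized by the group generated by +XII, +IIX, +IZI; other independent generating sets are equally valid.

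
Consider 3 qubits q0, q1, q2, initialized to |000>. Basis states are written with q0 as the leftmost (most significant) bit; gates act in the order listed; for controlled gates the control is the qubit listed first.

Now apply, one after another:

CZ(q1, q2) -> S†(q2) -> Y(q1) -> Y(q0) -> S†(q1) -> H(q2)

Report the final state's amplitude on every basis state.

The final amplitudes are sqrt(2)*I/2 on |110>, sqrt(2)*I/2 on |111>, and 0 on every other basis state.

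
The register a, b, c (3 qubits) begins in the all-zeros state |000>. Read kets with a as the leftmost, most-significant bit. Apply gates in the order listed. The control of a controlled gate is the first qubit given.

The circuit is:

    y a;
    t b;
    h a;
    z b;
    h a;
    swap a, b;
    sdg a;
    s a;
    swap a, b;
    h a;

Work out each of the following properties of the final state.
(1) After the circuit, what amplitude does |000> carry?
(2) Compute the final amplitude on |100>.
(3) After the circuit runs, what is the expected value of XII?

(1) The amplitude on |000> is sqrt(2)*I/2.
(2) The final state's coefficient on |100> equals -sqrt(2)*I/2.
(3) In the final state, XII has expectation -1.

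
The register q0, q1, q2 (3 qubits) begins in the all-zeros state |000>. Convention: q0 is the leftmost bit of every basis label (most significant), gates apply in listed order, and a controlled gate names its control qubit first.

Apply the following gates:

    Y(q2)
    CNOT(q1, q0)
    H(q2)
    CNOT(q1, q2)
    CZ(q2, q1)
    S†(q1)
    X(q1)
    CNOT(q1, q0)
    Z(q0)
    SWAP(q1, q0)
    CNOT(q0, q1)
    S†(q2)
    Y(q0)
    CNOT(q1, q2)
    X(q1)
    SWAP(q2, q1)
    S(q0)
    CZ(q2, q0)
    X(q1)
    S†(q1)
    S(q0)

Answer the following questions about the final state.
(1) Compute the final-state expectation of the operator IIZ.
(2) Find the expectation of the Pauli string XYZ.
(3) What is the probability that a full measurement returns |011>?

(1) The expectation value of IIZ is -1.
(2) The observable XYZ averages to 0.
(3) A full measurement returns |011> with probability 1/2.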